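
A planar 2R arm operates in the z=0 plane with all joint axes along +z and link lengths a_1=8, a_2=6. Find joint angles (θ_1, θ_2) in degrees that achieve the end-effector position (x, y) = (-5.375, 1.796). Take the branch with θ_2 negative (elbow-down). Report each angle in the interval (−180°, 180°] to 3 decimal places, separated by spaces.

-150.005 -135.001

cos θ_2 = (32.1162−8²−6²)/(2·8·6) = -0.7071; θ_2 = -135.0013° (elbow-down)
β = atan2(1.7960,-5.3750) = 161.5235°; ψ = atan2(-4.2425,3.7573) = -48.4714°
θ_1 = β − ψ = 209.9949°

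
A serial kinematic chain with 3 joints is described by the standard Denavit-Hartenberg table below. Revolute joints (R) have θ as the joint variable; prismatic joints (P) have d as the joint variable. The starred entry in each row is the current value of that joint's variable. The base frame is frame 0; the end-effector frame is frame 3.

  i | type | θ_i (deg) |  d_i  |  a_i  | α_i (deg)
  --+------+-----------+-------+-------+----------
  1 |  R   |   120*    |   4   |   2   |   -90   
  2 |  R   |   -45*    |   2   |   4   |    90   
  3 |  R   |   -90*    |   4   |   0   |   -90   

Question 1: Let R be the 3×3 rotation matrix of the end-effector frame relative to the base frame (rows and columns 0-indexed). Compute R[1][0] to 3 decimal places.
End-effector x-axis (col 0 of R) = (0.8660,0.5000,0.0000)
R[1][0] = 0.5000

0.500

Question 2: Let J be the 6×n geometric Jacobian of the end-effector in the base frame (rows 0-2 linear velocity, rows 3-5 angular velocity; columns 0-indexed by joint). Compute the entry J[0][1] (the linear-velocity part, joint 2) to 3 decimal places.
-2.828

axis z_1 = (-0.8660,-0.5000,0.0000); lever o_n−o_1 = (-1.7321,-1.0000,5.6569)
cross product → J_v[:, 1] = (-2.8284,4.8990,-0.0000)
J_ω[:, 1] = z_1
entry J[0][1] = -2.8284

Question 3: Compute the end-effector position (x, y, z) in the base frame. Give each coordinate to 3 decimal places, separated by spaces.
-2.732 0.732 9.657

after link 1: o_1 = (-1.0000, 1.7321, 4.0000)
after link 2: o_2 = (-4.1463, 3.1815, 6.8284)
after link 3: o_3 = (-2.7321, 0.7321, 9.6569)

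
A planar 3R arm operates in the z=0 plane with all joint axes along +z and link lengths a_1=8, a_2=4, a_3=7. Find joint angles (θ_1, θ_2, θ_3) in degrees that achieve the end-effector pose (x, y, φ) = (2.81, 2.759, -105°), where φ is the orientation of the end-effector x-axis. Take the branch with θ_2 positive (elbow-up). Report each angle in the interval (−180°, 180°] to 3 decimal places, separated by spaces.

wrist centre = target − a_3·(cos φ, sin φ) = (4.6217, 9.5205)
cos θ_2 = (112.0000−8²−4²)/(2·8·4) = 0.5000; θ_2 = 60.0000° (elbow-up)
β = atan2(9.5205,4.6217) = 64.1057°; ψ = atan2(3.4641,10.0000) = 19.1066°
θ_1 = β − ψ = 44.9991°
θ_3 = φ − θ_1 − θ_2 = 150.0009° (wrapped to (-180°,180°])

44.999 60.000 150.001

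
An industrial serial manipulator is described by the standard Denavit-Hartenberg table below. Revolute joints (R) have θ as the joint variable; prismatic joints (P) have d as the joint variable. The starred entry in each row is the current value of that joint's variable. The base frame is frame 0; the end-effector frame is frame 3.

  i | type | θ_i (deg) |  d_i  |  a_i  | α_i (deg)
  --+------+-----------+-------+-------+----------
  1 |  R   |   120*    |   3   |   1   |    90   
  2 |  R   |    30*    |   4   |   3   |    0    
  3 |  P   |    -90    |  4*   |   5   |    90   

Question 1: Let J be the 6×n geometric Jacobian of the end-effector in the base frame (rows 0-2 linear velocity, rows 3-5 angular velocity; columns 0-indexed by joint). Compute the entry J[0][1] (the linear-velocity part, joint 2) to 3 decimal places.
axis z_1 = (0.8660,0.5000,0.0000); lever o_n−o_1 = (4.3792,8.4151,-2.8301)
cross product → J_v[:, 1] = (-1.4151,2.4510,5.0981)
J_ω[:, 1] = z_1
entry J[0][1] = -1.4151

-1.415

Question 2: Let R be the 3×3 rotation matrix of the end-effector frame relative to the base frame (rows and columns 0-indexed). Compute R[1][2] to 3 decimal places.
-0.750

End-effector z-axis (col 2 of R) = (0.4330,-0.7500,-0.5000)
R[1][2] = -0.7500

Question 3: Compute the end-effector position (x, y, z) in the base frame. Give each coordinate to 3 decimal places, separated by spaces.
3.879 9.281 0.170

after link 1: o_1 = (-0.5000, 0.8660, 3.0000)
after link 2: o_2 = (1.6651, 5.1160, 4.5000)
after link 3: o_3 = (3.8792, 9.2811, 0.1699)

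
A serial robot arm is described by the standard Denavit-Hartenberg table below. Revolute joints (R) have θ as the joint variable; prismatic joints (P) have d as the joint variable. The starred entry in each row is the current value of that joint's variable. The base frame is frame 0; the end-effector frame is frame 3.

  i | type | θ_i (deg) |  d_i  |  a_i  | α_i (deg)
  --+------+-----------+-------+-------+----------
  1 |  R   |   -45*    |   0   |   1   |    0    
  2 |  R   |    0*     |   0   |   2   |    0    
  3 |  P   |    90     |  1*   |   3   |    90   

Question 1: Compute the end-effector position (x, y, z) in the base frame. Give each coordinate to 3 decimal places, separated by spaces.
4.243 0.000 1.000

after link 1: o_1 = (0.7071, -0.7071, 0.0000)
after link 2: o_2 = (2.1213, -2.1213, 0.0000)
after link 3: o_3 = (4.2426, 0.0000, 1.0000)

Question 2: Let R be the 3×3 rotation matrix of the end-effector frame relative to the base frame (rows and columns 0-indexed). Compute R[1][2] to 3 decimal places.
End-effector z-axis (col 2 of R) = (0.7071,-0.7071,0.0000)
R[1][2] = -0.7071

-0.707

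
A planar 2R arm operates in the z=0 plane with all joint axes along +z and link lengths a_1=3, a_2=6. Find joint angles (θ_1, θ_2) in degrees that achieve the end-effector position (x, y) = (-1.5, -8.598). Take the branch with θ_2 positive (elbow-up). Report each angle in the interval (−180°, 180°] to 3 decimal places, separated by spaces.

cos θ_2 = (76.1756−3²−6²)/(2·3·6) = 0.8660; θ_2 = 30.0042° (elbow-up)
β = atan2(-8.5980,-1.5000) = -99.8962°; ψ = atan2(3.0004,8.1959) = 20.1067°
θ_1 = β − ψ = -120.0029°

-120.003 30.004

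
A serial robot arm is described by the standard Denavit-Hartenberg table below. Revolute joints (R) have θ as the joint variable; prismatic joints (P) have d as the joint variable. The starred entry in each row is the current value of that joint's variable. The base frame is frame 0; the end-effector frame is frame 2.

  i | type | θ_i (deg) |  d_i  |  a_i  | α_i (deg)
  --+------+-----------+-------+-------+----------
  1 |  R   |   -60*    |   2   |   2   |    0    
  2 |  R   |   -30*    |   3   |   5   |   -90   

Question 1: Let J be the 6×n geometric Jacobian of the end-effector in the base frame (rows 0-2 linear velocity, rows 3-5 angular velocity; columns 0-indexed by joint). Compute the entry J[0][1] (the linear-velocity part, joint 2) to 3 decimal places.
5.000

axis z_1 = (0.0000,0.0000,1.0000); lever o_n−o_1 = (0.0000,-5.0000,3.0000)
cross product → J_v[:, 1] = (5.0000,0.0000,-0.0000)
J_ω[:, 1] = z_1
entry J[0][1] = 5.0000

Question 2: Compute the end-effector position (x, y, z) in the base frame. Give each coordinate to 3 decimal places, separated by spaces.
after link 1: o_1 = (1.0000, -1.7321, 2.0000)
after link 2: o_2 = (1.0000, -6.7321, 5.0000)

1.000 -6.732 5.000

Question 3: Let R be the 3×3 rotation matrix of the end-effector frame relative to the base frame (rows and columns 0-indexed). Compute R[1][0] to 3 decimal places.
-1.000

End-effector x-axis (col 0 of R) = (0.0000,-1.0000,0.0000)
R[1][0] = -1.0000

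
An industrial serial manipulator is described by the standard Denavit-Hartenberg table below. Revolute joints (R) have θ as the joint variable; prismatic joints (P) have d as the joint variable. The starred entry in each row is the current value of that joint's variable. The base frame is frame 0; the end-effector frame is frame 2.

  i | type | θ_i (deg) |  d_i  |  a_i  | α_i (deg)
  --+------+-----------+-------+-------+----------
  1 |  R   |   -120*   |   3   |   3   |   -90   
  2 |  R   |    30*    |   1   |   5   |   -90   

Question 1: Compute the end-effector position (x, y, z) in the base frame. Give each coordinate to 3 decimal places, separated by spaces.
-2.799 -6.848 0.500

after link 1: o_1 = (-1.5000, -2.5981, 3.0000)
after link 2: o_2 = (-2.7990, -6.8481, 0.5000)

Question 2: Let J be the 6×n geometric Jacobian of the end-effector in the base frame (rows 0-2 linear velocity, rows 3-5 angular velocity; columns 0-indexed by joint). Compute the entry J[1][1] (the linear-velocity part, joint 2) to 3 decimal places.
2.165

axis z_1 = (0.8660,-0.5000,0.0000); lever o_n−o_1 = (-1.2990,-4.2500,-2.5000)
cross product → J_v[:, 1] = (1.2500,2.1651,-4.3301)
J_ω[:, 1] = z_1
entry J[1][1] = 2.1651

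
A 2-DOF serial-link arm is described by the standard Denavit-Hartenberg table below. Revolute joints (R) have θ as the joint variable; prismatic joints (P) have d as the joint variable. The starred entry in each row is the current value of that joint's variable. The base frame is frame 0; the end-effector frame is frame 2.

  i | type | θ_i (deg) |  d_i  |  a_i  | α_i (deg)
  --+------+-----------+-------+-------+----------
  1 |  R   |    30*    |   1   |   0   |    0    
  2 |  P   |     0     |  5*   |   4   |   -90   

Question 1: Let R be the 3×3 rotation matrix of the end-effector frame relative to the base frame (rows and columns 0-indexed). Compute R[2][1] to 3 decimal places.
-1.000

End-effector y-axis (col 1 of R) = (-0.0000,0.0000,-1.0000)
R[2][1] = -1.0000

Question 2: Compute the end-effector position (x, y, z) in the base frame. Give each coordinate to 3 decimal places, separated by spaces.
3.464 2.000 6.000

after link 1: o_1 = (0.0000, 0.0000, 1.0000)
after link 2: o_2 = (3.4641, 2.0000, 6.0000)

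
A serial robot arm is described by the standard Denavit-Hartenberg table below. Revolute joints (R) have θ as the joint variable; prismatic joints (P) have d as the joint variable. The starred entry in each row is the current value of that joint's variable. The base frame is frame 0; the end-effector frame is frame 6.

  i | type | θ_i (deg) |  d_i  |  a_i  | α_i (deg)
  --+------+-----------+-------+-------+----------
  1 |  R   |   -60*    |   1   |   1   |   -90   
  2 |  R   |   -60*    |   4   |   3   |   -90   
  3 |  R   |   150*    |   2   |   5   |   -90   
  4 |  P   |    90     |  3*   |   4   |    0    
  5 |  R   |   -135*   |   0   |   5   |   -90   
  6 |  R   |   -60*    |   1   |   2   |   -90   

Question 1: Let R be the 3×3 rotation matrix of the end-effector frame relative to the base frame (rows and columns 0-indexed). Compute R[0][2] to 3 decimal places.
-0.445

End-effector z-axis (col 2 of R) = (-0.4451,-0.7075,-0.5490)
R[0][2] = -0.4451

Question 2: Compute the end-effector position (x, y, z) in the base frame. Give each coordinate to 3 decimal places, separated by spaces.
1.874 3.001 -6.681

after link 1: o_1 = (0.5000, -0.8660, 1.0000)
after link 2: o_2 = (4.7141, -0.1651, 3.5981)
after link 3: o_3 = (2.3325, -1.0401, -1.1519)
after link 4: o_4 = (2.4755, 3.9085, -0.4510)
after link 5: o_5 = (1.7100, 1.6988, -4.8704)
after link 6: o_6 = (1.8740, 3.0006, -6.6810)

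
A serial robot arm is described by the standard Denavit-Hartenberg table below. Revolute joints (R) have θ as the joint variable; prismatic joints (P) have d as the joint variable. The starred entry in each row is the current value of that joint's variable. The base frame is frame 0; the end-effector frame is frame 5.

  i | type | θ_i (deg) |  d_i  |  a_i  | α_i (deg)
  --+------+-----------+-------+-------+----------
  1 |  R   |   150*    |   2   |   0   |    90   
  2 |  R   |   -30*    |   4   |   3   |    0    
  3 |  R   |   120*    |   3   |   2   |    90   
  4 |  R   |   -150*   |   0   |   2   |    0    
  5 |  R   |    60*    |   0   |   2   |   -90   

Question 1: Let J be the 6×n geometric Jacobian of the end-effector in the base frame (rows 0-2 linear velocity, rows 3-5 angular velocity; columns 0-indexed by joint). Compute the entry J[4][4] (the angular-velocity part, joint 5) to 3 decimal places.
0.500

axis z_4 = (-0.8660,0.5000,-0.0000); lever o_n−o_4 = (-1.0000,-1.7321,-0.0000)
cross product → J_v[:, 4] = (-0.0000,-0.0000,2.0000)
J_ω[:, 4] = z_4
entry J[4][4] = 0.5000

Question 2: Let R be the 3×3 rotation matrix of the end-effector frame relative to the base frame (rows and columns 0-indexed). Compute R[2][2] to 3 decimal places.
1.000

End-effector z-axis (col 2 of R) = (-0.0000,-0.0000,1.0000)
R[2][2] = 1.0000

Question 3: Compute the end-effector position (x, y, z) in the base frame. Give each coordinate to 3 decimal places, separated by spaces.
-0.250 4.763 0.768

after link 1: o_1 = (0.0000, 0.0000, 2.0000)
after link 2: o_2 = (-0.2500, 4.7631, 0.5000)
after link 3: o_3 = (1.2500, 7.3612, 2.5000)
after link 4: o_4 = (0.7500, 6.4952, 0.7679)
after link 5: o_5 = (-0.2500, 4.7631, 0.7679)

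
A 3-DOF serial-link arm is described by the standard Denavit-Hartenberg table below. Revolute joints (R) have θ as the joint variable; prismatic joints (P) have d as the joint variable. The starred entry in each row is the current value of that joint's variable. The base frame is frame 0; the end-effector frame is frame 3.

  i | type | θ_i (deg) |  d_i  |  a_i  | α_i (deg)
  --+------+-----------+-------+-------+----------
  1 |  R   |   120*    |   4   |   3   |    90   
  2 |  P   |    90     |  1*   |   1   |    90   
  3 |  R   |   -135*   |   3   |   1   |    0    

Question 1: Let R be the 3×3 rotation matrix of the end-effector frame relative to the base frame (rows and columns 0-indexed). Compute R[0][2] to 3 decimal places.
End-effector z-axis (col 2 of R) = (-0.5000,0.8660,-0.0000)
R[0][2] = -0.5000

-0.500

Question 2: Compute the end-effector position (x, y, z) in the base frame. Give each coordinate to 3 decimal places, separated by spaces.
-2.746 5.343 4.293

after link 1: o_1 = (-1.5000, 2.5981, 4.0000)
after link 2: o_2 = (-0.6340, 3.0981, 5.0000)
after link 3: o_3 = (-2.7463, 5.3426, 4.2929)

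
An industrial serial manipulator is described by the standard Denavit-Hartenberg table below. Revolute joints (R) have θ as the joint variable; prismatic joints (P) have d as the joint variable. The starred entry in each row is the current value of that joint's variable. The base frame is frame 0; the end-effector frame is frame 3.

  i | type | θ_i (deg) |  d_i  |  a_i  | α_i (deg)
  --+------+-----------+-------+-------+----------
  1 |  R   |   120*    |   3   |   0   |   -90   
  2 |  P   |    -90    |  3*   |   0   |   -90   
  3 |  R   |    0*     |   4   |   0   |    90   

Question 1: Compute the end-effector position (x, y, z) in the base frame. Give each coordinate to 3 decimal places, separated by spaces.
-4.598 1.964 3.000

after link 1: o_1 = (0.0000, 0.0000, 3.0000)
after link 2: o_2 = (-2.5981, -1.5000, 3.0000)
after link 3: o_3 = (-4.5981, 1.9641, 3.0000)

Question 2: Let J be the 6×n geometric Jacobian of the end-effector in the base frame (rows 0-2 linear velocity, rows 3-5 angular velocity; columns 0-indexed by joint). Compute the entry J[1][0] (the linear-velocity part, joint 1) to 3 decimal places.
-4.598

axis z_0 = ẑ; lever o_n−o_0 = (-4.5981,1.9641,3.0000)
cross product → J_v[:, 0] = (-1.9641,-4.5981,0.0000)
J_ω[:, 0] = z_0
entry J[1][0] = -4.5981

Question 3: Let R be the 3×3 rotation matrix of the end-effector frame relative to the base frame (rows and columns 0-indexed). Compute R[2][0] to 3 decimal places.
End-effector x-axis (col 0 of R) = (0.0000,0.0000,1.0000)
R[2][0] = 1.0000

1.000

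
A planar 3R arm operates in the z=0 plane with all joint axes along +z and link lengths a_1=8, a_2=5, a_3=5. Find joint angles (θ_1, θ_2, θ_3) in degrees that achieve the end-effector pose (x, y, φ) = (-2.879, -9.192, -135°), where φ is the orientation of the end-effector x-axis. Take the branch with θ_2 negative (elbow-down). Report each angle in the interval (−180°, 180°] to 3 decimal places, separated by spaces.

wrist centre = target − a_3·(cos φ, sin φ) = (0.6565, -5.6565)
cos θ_2 = (32.4266−8²−5²)/(2·8·5) = -0.7072; θ_2 = -135.0049° (elbow-down)
β = atan2(-5.6565,0.6565) = -83.3794°; ψ = atan2(-3.5352,4.4642) = -38.3762°
θ_1 = β − ψ = -45.0032°
θ_3 = φ − θ_1 − θ_2 = 45.0081° (wrapped to (-180°,180°])

-45.003 -135.005 45.008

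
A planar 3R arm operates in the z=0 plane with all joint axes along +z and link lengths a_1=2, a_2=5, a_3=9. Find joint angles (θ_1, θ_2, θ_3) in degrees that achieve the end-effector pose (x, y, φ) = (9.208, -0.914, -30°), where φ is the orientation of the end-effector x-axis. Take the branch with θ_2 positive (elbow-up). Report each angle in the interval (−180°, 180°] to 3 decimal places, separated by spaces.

wrist centre = target − a_3·(cos φ, sin φ) = (1.4138, 3.5860)
cos θ_2 = (14.8581−2²−5²)/(2·2·5) = -0.7071; θ_2 = 134.9989° (elbow-up)
β = atan2(3.5860,1.4138) = 68.4833°; ψ = atan2(3.5356,-1.5355) = 113.4746°
θ_1 = β − ψ = -44.9913°
θ_3 = φ − θ_1 − θ_2 = -120.0075° (wrapped to (-180°,180°])

-44.991 134.999 -120.008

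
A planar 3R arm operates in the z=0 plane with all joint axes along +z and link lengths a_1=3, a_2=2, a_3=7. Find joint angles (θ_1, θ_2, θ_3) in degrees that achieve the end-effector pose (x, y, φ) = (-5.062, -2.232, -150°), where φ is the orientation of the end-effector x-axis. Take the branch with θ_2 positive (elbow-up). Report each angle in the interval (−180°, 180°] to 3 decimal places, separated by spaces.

13.470 149.995 46.535

wrist centre = target − a_3·(cos φ, sin φ) = (1.0002, 1.2680)
cos θ_2 = (2.6082−3²−2²)/(2·3·2) = -0.8660; θ_2 = 149.9954° (elbow-up)
β = atan2(1.2680,1.0002) = 51.7342°; ψ = atan2(1.0001,1.2680) = 38.2641°
θ_1 = β − ψ = 13.4701°
θ_3 = φ − θ_1 − θ_2 = 46.5345° (wrapped to (-180°,180°])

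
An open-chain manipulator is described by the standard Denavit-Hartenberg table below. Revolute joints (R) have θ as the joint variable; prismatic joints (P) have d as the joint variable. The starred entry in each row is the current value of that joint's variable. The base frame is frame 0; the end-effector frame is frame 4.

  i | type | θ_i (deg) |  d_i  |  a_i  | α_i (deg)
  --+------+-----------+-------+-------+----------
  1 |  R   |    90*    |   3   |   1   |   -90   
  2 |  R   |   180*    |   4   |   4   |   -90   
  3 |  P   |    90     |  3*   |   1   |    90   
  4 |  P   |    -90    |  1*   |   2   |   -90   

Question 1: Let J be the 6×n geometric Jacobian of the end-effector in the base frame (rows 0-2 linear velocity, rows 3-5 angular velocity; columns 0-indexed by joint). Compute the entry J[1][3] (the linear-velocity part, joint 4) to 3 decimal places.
prismatic axis z_3 = (-0.0000,-1.0000,-0.0000)
J_v[:, 3] = z_3; J_ω[:, 3] = (0,0,0)
entry J[1][3] = -1.0000

-1.000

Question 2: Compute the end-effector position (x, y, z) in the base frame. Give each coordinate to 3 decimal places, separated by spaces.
after link 1: o_1 = (0.0000, 1.0000, 3.0000)
after link 2: o_2 = (-4.0000, -3.0000, 3.0000)
after link 3: o_3 = (-3.0000, -3.0000, 6.0000)
after link 4: o_4 = (-3.0000, -4.0000, 4.0000)

-3.000 -4.000 4.000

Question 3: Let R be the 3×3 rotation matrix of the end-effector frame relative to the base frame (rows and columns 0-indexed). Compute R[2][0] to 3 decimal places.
-1.000

End-effector x-axis (col 0 of R) = (0.0000,0.0000,-1.0000)
R[2][0] = -1.0000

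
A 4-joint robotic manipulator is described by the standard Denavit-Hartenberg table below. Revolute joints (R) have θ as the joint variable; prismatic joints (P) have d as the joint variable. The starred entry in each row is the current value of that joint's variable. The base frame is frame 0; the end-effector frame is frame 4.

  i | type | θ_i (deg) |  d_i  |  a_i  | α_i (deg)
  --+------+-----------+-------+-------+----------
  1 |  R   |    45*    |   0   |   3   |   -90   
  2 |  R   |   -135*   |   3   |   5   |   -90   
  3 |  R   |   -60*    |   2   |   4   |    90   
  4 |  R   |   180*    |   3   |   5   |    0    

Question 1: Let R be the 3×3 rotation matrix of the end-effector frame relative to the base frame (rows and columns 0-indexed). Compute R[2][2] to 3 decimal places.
-0.612

End-effector z-axis (col 2 of R) = (0.0795,0.7866,-0.6124)
R[2][2] = -0.6124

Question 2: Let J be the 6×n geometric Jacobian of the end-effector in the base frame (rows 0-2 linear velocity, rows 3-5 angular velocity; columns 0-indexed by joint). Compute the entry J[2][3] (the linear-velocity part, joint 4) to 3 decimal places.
axis z_3 = (0.0795,0.7866,-0.6124); lever o_n−o_3 = (4.5502,0.5478,-3.6049)
cross product → J_v[:, 3] = (-2.5000,-2.5000,-3.5355)
J_ω[:, 3] = z_3
entry J[2][3] = -3.5355

-3.536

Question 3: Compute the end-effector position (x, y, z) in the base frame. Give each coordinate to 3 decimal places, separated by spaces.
-0.399 4.740 2.759

after link 1: o_1 = (2.1213, 2.1213, 0.0000)
after link 2: o_2 = (-2.5000, 1.7426, 3.5355)
after link 3: o_3 = (-4.9495, 4.1921, 6.3640)
after link 4: o_4 = (-0.3992, 4.7400, 2.7591)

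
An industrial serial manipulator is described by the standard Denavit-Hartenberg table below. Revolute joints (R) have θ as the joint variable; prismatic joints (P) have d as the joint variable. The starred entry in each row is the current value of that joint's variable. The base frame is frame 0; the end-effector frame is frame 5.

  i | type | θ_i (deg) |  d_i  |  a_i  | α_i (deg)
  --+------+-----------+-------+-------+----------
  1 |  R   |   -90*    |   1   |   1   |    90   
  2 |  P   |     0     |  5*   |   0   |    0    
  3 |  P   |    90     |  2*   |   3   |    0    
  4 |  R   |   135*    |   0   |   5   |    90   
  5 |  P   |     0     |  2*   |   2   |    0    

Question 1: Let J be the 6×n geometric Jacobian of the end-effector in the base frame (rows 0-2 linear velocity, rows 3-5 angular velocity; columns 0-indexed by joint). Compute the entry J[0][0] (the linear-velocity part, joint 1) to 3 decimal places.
axis z_0 = ẑ; lever o_n−o_0 = (-7.0000,5.3640,0.4645)
cross product → J_v[:, 0] = (-5.3640,-7.0000,0.0000)
J_ω[:, 0] = z_0
entry J[0][0] = -5.3640

-5.364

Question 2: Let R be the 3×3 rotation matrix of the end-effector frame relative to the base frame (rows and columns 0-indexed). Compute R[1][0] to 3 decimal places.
End-effector x-axis (col 0 of R) = (-0.0000,0.7071,-0.7071)
R[1][0] = 0.7071

0.707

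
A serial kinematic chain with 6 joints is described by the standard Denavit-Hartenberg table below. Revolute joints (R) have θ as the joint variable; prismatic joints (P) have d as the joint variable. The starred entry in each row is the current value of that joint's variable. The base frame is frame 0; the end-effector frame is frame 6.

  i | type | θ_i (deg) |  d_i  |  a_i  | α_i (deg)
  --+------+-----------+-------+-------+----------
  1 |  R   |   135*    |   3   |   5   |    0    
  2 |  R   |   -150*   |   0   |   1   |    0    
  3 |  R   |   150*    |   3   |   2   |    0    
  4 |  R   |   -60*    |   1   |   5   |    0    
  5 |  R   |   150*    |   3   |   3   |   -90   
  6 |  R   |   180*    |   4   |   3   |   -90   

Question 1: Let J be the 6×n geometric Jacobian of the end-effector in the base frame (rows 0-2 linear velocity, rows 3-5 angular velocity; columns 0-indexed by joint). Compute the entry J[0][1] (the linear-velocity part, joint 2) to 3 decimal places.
-3.157

axis z_1 = (0.0000,0.0000,1.0000); lever o_n−o_1 = (3.6742,3.1566,7.0000)
cross product → J_v[:, 1] = (-3.1566,3.6742,0.0000)
J_ω[:, 1] = z_1
entry J[0][1] = -3.1566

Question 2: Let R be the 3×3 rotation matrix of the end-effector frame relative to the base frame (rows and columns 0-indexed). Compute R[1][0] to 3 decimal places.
0.707

End-effector x-axis (col 0 of R) = (0.7071,0.7071,-0.0000)
R[1][0] = 0.7071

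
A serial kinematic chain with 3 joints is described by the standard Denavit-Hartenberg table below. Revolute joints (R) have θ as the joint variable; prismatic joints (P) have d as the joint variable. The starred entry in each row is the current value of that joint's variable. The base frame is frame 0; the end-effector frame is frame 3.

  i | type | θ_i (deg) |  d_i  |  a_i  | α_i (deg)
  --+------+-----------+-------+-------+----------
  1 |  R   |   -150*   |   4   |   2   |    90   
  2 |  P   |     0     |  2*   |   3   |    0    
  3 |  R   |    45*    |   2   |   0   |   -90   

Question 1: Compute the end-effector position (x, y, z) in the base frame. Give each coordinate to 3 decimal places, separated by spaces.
after link 1: o_1 = (-1.7321, -1.0000, 4.0000)
after link 2: o_2 = (-5.3301, -0.7679, 4.0000)
after link 3: o_3 = (-6.3301, 0.9641, 4.0000)

-6.330 0.964 4.000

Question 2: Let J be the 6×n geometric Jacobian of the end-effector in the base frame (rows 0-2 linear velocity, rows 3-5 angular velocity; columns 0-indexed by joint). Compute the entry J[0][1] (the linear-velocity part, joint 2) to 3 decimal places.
-0.500

prismatic axis z_1 = (-0.5000,0.8660,0.0000)
J_v[:, 1] = z_1; J_ω[:, 1] = (0,0,0)
entry J[0][1] = -0.5000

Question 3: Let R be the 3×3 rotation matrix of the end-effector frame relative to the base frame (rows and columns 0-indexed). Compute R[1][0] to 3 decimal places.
-0.354

End-effector x-axis (col 0 of R) = (-0.6124,-0.3536,0.7071)
R[1][0] = -0.3536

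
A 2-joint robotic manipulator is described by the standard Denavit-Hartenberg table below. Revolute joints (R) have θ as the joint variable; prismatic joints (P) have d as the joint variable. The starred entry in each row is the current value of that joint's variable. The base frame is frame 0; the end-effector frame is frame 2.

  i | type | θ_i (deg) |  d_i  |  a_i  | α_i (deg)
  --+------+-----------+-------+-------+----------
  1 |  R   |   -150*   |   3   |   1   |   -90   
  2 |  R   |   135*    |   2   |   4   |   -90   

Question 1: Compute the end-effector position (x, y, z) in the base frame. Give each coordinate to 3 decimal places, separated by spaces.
2.583 -0.818 0.172

after link 1: o_1 = (-0.8660, -0.5000, 3.0000)
after link 2: o_2 = (2.5835, -0.8178, 0.1716)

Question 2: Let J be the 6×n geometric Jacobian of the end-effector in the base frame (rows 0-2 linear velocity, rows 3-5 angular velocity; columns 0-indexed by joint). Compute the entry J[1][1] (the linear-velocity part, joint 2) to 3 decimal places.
1.414

axis z_1 = (0.5000,-0.8660,0.0000); lever o_n−o_1 = (3.4495,-0.3178,-2.8284)
cross product → J_v[:, 1] = (2.4495,1.4142,2.8284)
J_ω[:, 1] = z_1
entry J[1][1] = 1.4142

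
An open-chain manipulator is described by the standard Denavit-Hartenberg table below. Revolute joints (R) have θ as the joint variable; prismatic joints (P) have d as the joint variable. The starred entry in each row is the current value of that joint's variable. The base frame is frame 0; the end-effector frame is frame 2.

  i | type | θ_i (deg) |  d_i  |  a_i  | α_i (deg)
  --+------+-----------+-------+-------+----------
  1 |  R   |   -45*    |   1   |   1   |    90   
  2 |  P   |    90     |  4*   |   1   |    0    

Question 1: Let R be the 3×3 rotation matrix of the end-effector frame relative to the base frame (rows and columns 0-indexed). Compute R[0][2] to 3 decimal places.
End-effector z-axis (col 2 of R) = (-0.7071,-0.7071,0.0000)
R[0][2] = -0.7071

-0.707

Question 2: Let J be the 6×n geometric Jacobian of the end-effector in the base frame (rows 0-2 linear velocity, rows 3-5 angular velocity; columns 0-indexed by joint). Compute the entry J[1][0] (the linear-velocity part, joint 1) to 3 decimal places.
axis z_0 = ẑ; lever o_n−o_0 = (-2.1213,-3.5355,2.0000)
cross product → J_v[:, 0] = (3.5355,-2.1213,0.0000)
J_ω[:, 0] = z_0
entry J[1][0] = -2.1213

-2.121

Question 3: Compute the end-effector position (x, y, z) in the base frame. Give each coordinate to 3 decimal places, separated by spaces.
-2.121 -3.536 2.000

after link 1: o_1 = (0.7071, -0.7071, 1.0000)
after link 2: o_2 = (-2.1213, -3.5355, 2.0000)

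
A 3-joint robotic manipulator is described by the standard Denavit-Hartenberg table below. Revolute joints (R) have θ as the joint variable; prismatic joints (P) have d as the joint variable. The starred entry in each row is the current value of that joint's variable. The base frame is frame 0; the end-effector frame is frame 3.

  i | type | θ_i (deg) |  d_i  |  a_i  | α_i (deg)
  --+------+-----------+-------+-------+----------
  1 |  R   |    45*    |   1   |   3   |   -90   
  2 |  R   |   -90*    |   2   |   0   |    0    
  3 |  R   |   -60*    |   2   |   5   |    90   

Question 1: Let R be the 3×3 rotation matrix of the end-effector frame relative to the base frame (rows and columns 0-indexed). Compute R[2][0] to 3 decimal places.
End-effector x-axis (col 0 of R) = (-0.6124,-0.6124,0.5000)
R[2][0] = 0.5000

0.500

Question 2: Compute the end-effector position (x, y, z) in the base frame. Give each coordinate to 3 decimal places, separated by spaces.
after link 1: o_1 = (2.1213, 2.1213, 1.0000)
after link 2: o_2 = (0.7071, 3.5355, 1.0000)
after link 3: o_3 = (-3.7690, 1.8879, 3.5000)

-3.769 1.888 3.500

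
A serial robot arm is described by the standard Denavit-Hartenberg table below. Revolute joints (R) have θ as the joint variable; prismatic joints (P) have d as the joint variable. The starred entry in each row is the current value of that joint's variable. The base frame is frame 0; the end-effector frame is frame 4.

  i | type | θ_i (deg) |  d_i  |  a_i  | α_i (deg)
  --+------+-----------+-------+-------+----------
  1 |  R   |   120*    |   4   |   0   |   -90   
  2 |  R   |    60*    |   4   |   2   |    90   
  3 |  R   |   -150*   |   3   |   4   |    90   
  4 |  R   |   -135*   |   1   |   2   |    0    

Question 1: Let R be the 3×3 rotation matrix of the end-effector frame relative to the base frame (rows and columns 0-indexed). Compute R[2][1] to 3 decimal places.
End-effector y-axis (col 1 of R) = (0.7655,-0.6187,0.1768)
R[2][1] = 0.1768

0.177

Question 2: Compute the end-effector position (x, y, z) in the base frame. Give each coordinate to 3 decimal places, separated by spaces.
-3.596 -0.917 5.433

after link 1: o_1 = (0.0000, 0.0000, 4.0000)
after link 2: o_2 = (-3.9641, -1.1340, 2.2679)
after link 3: o_3 = (-2.6651, 0.6160, 6.7679)
after link 4: o_4 = (-3.5962, -0.9174, 5.4332)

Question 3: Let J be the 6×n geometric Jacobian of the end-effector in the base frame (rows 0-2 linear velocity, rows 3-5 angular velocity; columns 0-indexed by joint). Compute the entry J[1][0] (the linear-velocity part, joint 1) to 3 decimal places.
-3.596

axis z_0 = ẑ; lever o_n−o_0 = (-3.5962,-0.9174,5.4332)
cross product → J_v[:, 0] = (0.9174,-3.5962,0.0000)
J_ω[:, 0] = z_0
entry J[1][0] = -3.5962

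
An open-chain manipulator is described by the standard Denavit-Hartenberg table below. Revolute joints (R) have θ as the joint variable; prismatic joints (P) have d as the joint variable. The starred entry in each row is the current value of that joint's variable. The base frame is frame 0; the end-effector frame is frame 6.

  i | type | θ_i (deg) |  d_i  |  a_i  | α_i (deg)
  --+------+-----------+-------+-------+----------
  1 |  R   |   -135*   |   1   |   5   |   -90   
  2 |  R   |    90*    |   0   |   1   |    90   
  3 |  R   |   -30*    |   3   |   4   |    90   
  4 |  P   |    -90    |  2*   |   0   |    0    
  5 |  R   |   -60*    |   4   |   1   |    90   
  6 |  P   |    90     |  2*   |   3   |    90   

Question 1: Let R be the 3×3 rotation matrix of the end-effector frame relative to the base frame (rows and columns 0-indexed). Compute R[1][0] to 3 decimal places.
End-effector x-axis (col 0 of R) = (-0.6124,0.6124,0.5000)
R[1][0] = 0.6124

0.612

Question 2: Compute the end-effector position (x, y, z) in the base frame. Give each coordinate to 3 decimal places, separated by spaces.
after link 1: o_1 = (-3.5355, -3.5355, 1.0000)
after link 2: o_2 = (-3.5355, -3.5355, 0.0000)
after link 3: o_3 = (-7.0711, -4.2426, -3.4641)
after link 4: o_4 = (-8.2958, -3.0179, -2.4641)
after link 5: o_5 = (-10.0856, -0.5210, 0.2859)
after link 6: o_6 = (-12.7939, -0.2622, 2.6519)

-12.794 -0.262 2.652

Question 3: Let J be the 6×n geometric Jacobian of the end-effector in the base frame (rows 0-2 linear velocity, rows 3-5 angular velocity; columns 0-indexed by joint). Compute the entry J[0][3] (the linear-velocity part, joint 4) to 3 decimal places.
prismatic axis z_3 = (-0.6124,0.6124,0.5000)
J_v[:, 3] = z_3; J_ω[:, 3] = (0,0,0)
entry J[0][3] = -0.6124

-0.612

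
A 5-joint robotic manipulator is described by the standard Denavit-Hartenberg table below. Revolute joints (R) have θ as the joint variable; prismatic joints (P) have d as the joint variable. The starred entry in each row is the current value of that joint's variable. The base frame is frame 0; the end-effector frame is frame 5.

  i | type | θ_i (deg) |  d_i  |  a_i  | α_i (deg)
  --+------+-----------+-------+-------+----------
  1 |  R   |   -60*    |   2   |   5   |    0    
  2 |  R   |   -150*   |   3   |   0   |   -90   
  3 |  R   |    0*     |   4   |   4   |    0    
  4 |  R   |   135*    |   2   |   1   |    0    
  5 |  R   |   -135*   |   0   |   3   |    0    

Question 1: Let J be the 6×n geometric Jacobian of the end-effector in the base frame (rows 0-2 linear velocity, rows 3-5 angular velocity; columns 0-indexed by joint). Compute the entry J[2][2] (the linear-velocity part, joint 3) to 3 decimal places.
axis z_2 = (-0.5000,-0.8660,0.0000); lever o_n−o_2 = (-8.4498,-2.0497,-0.7071)
cross product → J_v[:, 2] = (0.6124,-0.3536,-6.2929)
J_ω[:, 2] = z_2
entry J[2][2] = -6.2929

-6.293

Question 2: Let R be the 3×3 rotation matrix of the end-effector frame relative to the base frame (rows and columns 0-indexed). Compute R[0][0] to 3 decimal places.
End-effector x-axis (col 0 of R) = (-0.8660,0.5000,0.0000)
R[0][0] = -0.8660

-0.866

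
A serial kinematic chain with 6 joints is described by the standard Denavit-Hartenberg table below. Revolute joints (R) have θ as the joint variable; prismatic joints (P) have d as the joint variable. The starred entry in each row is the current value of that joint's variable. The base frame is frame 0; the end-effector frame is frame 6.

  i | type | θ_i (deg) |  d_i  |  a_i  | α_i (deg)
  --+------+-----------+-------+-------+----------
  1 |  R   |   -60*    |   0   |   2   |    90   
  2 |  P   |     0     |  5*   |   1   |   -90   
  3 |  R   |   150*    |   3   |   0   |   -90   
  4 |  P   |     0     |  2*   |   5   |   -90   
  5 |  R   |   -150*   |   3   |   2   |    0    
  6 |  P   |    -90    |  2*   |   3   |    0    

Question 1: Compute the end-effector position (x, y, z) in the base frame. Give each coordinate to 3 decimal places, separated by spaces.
-3.232 -3.330 -2.000

after link 1: o_1 = (1.0000, -1.7321, 0.0000)
after link 2: o_2 = (-2.8301, -5.0981, 0.0000)
after link 3: o_3 = (-2.8301, -5.0981, 3.0000)
after link 4: o_4 = (-4.8301, -0.0981, 3.0000)
after link 5: o_5 = (-5.8301, -1.8301, 0.0000)
after link 6: o_6 = (-3.2321, -3.3301, -2.0000)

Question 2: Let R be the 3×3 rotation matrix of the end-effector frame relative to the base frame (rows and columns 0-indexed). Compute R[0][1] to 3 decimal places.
End-effector y-axis (col 1 of R) = (-0.5000,-0.8660,0.0000)
R[0][1] = -0.5000

-0.500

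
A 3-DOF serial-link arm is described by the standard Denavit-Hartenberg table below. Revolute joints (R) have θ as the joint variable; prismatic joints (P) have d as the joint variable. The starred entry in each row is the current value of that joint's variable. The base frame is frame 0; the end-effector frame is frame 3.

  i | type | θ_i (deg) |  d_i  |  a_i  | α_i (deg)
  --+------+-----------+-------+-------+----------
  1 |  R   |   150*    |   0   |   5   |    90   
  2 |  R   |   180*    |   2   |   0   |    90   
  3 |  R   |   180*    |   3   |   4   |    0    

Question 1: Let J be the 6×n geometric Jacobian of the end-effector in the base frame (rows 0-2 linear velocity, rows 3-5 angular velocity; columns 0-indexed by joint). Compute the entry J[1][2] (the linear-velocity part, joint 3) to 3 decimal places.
axis z_2 = (-0.0000,0.0000,1.0000); lever o_n−o_2 = (-3.4641,2.0000,3.0000)
cross product → J_v[:, 2] = (-2.0000,-3.4641,0.0000)
J_ω[:, 2] = z_2
entry J[1][2] = -3.4641

-3.464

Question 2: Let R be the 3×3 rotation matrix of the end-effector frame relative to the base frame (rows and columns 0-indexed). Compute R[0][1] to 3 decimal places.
-0.500

End-effector y-axis (col 1 of R) = (-0.5000,-0.8660,-0.0000)
R[0][1] = -0.5000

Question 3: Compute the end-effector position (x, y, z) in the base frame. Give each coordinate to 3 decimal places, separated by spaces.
-6.794 6.232 3.000

after link 1: o_1 = (-4.3301, 2.5000, 0.0000)
after link 2: o_2 = (-3.3301, 4.2321, 0.0000)
after link 3: o_3 = (-6.7942, 6.2321, 3.0000)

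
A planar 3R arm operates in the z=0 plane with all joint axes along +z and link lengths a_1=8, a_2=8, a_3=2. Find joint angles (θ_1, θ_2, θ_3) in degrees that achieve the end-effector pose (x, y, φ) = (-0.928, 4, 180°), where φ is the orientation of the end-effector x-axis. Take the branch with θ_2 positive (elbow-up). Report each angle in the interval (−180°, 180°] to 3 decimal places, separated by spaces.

-0.003 150.000 30.003

wrist centre = target − a_3·(cos φ, sin φ) = (1.0720, 4.0000)
cos θ_2 = (17.1492−8²−8²)/(2·8·8) = -0.8660; θ_2 = 149.9996° (elbow-up)
β = atan2(4.0000,1.0720) = 74.9973°; ψ = atan2(4.0000,1.0718) = 74.9998°
θ_1 = β − ψ = -0.0025°
θ_3 = φ − θ_1 − θ_2 = 30.0029° (wrapped to (-180°,180°])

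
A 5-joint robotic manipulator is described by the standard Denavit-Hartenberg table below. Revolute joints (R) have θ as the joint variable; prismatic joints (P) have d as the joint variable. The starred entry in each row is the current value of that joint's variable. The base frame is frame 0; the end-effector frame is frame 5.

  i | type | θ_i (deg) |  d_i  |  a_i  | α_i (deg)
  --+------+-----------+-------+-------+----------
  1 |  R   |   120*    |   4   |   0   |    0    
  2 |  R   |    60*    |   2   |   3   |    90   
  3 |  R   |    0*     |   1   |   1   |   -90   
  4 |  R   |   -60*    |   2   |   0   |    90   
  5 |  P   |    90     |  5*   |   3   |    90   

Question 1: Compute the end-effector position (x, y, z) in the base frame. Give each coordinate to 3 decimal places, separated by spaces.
after link 1: o_1 = (0.0000, 0.0000, 4.0000)
after link 2: o_2 = (-3.0000, 0.0000, 6.0000)
after link 3: o_3 = (-4.0000, 1.0000, 6.0000)
after link 4: o_4 = (-4.0000, 1.0000, 8.0000)
after link 5: o_5 = (0.3301, 3.5000, 11.0000)

0.330 3.500 11.000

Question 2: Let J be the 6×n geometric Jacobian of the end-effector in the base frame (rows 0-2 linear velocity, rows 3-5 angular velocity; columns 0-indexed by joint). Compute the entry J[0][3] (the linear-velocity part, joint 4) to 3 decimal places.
-2.500

axis z_3 = (-0.0000,0.0000,1.0000); lever o_n−o_3 = (4.3301,2.5000,5.0000)
cross product → J_v[:, 3] = (-2.5000,4.3301,-0.0000)
J_ω[:, 3] = z_3
entry J[0][3] = -2.5000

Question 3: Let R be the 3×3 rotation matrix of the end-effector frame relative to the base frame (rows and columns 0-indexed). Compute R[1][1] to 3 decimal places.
End-effector y-axis (col 1 of R) = (0.8660,0.5000,0.0000)
R[1][1] = 0.5000

0.500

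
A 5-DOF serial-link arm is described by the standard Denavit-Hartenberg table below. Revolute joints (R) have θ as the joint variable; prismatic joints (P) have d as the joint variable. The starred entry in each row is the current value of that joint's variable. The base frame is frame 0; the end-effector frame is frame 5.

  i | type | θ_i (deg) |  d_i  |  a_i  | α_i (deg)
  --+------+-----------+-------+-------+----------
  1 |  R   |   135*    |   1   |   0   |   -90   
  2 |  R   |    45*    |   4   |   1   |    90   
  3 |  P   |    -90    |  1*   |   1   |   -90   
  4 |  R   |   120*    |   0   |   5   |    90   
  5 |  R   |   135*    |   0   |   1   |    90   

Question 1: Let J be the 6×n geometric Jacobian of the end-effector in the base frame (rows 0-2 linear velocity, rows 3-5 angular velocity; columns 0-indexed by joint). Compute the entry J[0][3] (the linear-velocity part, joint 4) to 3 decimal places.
-3.702

axis z_3 = (-0.5000,0.5000,-0.7071); lever o_n−o_3 = (-0.0124,-3.0231,-3.1288)
cross product → J_v[:, 3] = (-3.7021,-1.5556,1.5178)
J_ω[:, 3] = z_3
entry J[0][3] = -3.7021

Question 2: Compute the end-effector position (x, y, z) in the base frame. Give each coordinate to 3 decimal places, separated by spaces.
after link 1: o_1 = (0.0000, 0.0000, 1.0000)
after link 2: o_2 = (-3.3284, -2.3284, 0.2929)
after link 3: o_3 = (-3.1213, -1.1213, 1.0000)
after link 4: o_4 = (-2.7240, -5.0542, -2.0619)
after link 5: o_5 = (-3.1338, -4.1444, -2.1288)

-3.134 -4.144 -2.129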